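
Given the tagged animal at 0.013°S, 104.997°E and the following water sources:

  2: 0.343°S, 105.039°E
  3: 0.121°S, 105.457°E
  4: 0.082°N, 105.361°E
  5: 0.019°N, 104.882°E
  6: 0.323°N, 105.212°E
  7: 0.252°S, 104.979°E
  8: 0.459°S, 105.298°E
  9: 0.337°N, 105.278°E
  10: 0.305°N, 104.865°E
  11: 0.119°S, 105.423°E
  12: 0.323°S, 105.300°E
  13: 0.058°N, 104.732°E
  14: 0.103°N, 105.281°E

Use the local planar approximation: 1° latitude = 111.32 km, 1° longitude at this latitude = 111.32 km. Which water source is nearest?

Distances from 0.013°S, 104.997°E:
2: 37.032 km
3: 52.600 km
4: 41.878 km
5: 13.288 km
6: 44.406 km
7: 26.681 km
8: 59.898 km
9: 49.965 km
10: 38.328 km
11: 48.868 km
12: 48.256 km
13: 30.540 km
14: 34.150 km
Minimum: 5 at 13.288 km.

5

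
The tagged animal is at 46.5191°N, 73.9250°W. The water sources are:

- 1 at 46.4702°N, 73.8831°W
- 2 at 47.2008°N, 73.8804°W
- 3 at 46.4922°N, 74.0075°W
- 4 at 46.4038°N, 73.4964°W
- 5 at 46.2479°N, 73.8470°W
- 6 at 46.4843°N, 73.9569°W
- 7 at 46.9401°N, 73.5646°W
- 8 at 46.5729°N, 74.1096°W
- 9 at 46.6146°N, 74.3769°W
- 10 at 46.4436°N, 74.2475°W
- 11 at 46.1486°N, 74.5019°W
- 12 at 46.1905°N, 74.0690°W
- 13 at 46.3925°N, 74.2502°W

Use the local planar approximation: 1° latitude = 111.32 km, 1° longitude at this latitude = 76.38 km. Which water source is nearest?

6

Distances from 46.5191°N, 73.9250°W:
1: √((-0.0489·111.32)² + (0.0419·76.38)²) = √(29.632215 + 10.242061) = 6.3146 km
2: √((0.6817·111.32)² + (0.0446·76.38)²) = √(5758.813092 + 11.604569) = 75.9633 km
3: √((-0.0269·111.32)² + (-0.0825·76.38)²) = √(8.967078 + 39.707012) = 6.9767 km
4: √((-0.1153·111.32)² + (0.4286·76.38)²) = √(164.742256 + 1071.676337) = 35.1627 km
5: √((-0.2712·111.32)² + (0.0780·76.38)²) = √(911.435134 + 35.493474) = 30.7722 km
6: √((-0.0348·111.32)² + (-0.0319·76.38)²) = √(15.007380 + 5.936639) = 4.5765 km
7: √((0.4210·111.32)² + (0.3604·76.38)²) = √(2196.395711 + 757.755108) = 54.3521 km
8: √((0.0538·111.32)² + (-0.1846·76.38)²) = √(35.868313 + 198.802894) = 15.3190 km
9: √((0.0955·111.32)² + (-0.4519·76.38)²) = √(113.019437 + 1191.362678) = 36.1162 km
10: √((-0.0755·111.32)² + (-0.3225·76.38)²) = √(70.638310 + 606.762520) = 26.0269 km
11: √((-0.3705·111.32)² + (-0.5769·76.38)²) = √(1701.072485 + 1941.602784) = 60.3546 km
12: √((-0.3286·111.32)² + (-0.1440·76.38)²) = √(1338.078256 + 120.971842) = 38.1975 km
13: √((-0.1266·111.32)² + (-0.3252·76.38)²) = √(198.615806 + 616.964793) = 28.5584 km
Minimum: 6 at 4.5765 km.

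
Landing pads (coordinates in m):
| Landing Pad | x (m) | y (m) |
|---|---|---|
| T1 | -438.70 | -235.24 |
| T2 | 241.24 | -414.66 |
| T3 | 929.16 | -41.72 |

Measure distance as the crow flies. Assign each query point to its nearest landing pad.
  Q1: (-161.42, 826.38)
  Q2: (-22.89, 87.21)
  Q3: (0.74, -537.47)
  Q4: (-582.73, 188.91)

Q1→T1; Q2→T1; Q3→T2; Q4→T1

Q1 at (-161.42, 826.38):
  T1: √((-277.28)² + (-1061.62)²) = √(76884.1984 + 1127037.0244) = 1097.23 m
  T2: √((402.66)² + (-1241.04)²) = √(162135.0756 + 1540180.2816) = 1304.73 m
  T3: √((1090.58)² + (-868.10)²) = √(1189364.7364 + 753597.6100) = 1393.90 m
  → nearest: T1 (1097.23 m)
Q2 at (-22.89, 87.21):
  T1: √((-415.81)² + (-322.45)²) = √(172897.9561 + 103974.0025) = 526.19 m
  T2: √((264.13)² + (-501.87)²) = √(69764.6569 + 251873.4969) = 567.13 m
  T3: √((952.05)² + (-128.93)²) = √(906399.2025 + 16622.9449) = 960.74 m
  → nearest: T1 (526.19 m)
Q3 at (0.74, -537.47):
  T1: √((-439.44)² + (302.23)²) = √(193107.5136 + 91342.9729) = 533.34 m
  T2: √((240.50)² + (122.81)²) = √(57840.2500 + 15082.2961) = 270.04 m
  T3: √((928.42)² + (495.75)²) = √(861963.6964 + 245768.0625) = 1052.49 m
  → nearest: T2 (270.04 m)
Q4 at (-582.73, 188.91):
  T1: √((144.03)² + (-424.15)²) = √(20744.6409 + 179903.2225) = 447.94 m
  T2: √((823.97)² + (-603.57)²) = √(678926.5609 + 364296.7449) = 1021.38 m
  T3: √((1511.89)² + (-230.63)²) = √(2285811.3721 + 53190.1969) = 1529.38 m
  → nearest: T1 (447.94 m)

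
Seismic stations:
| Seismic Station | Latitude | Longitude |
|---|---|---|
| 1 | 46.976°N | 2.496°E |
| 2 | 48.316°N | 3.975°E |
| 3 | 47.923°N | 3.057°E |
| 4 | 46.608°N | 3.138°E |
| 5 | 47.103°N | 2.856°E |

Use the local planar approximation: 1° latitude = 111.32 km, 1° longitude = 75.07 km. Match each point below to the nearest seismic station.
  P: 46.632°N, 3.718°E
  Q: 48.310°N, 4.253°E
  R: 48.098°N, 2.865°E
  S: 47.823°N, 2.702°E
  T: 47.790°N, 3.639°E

P at 46.632°N, 3.718°E:
  1: √((0.344·111.32)² + (-1.222·75.07)²) = √(1466.43656 + 8415.40930) = 99.407 km
  2: √((1.684·111.32)² + (0.257·75.07)²) = √(35142.33138 + 372.21946) = 188.453 km
  3: √((1.291·111.32)² + (-0.661·75.07)²) = √(20653.74829 + 2462.27044) = 152.040 km
  4: √((-0.024·111.32)² + (-0.580·75.07)²) = √(7.13787 + 1895.78385) = 43.622 km
  5: √((0.471·111.32)² + (-0.862·75.07)²) = √(2749.08526 + 4187.42810) = 83.286 km
  → nearest: 4 (43.622 km)
Q at 48.310°N, 4.253°E:
  1: √((-1.334·111.32)² + (-1.757·75.07)²) = √(22052.51136 + 17397.07977) = 198.619 km
  2: √((0.006·111.32)² + (-0.278·75.07)²) = √(0.44612 + 435.53436) = 20.880 km
  3: √((-0.387·111.32)² + (-1.196·75.07)²) = √(1855.95878 + 8061.11638) = 99.585 km
  4: √((-1.702·111.32)² + (-1.115·75.07)²) = √(35897.60767 + 7006.20058) = 207.132 km
  5: √((-1.207·111.32)² + (-1.397·75.07)²) = √(18053.48026 + 10998.30208) = 170.446 km
  → nearest: 2 (20.880 km)
R at 48.098°N, 2.865°E:
  1: √((-1.122·111.32)² + (-0.369·75.07)²) = √(15600.26979 + 767.33598) = 127.936 km
  2: √((0.218·111.32)² + (1.110·75.07)²) = √(588.92418 + 6943.50559) = 86.790 km
  3: √((-0.175·111.32)² + (0.192·75.07)²) = √(379.50936 + 207.74725) = 24.233 km
  4: √((-1.490·111.32)² + (0.273·75.07)²) = √(27511.79534 + 420.00854) = 167.128 km
  5: √((-0.995·111.32)² + (-0.009·75.07)²) = √(12268.53078 + 0.45648) = 110.765 km
  → nearest: 3 (24.233 km)
S at 47.823°N, 2.702°E:
  1: √((-0.847·111.32)² + (-0.206·75.07)²) = √(8890.23449 + 239.14829) = 95.548 km
  2: √((0.493·111.32)² + (1.273·75.07)²) = √(3011.89782 + 9132.49912) = 110.202 km
  3: √((0.100·111.32)² + (0.355·75.07)²) = √(123.92142 + 710.21451) = 28.881 km
  4: √((-1.215·111.32)² + (0.436·75.07)²) = √(18293.59041 + 1071.28694) = 139.158 km
  5: √((-0.720·111.32)² + (0.154·75.07)²) = √(6424.08662 + 133.65163) = 80.980 km
  → nearest: 3 (28.881 km)
T at 47.790°N, 3.639°E:
  1: √((-0.814·111.32)² + (-1.143·75.07)²) = √(8210.98399 + 7362.49974) = 124.794 km
  2: √((0.526·111.32)² + (0.336·75.07)²) = √(3428.60839 + 636.22596) = 63.756 km
  3: √((0.133·111.32)² + (-0.582·75.07)²) = √(219.20461 + 1908.88076) = 46.131 km
  4: √((-1.182·111.32)² + (-0.501·75.07)²) = √(17313.35956 + 1414.51737) = 136.850 km
  5: √((-0.687·111.32)² + (-0.783·75.07)²) = √(5848.70706 + 3455.06606) = 96.456 km
  → nearest: 3 (46.131 km)

P→4; Q→2; R→3; S→3; T→3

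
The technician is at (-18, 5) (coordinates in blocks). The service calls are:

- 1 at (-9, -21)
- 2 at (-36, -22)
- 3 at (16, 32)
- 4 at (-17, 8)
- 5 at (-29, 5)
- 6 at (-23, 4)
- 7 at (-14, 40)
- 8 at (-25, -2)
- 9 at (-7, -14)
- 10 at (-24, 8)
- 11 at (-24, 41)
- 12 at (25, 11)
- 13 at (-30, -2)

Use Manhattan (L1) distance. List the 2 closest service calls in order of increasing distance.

Distances from (-18, 5):
1: |9| + |-26| = 9 + 26 = 35 blocks
2: |-18| + |-27| = 18 + 27 = 45 blocks
3: |34| + |27| = 34 + 27 = 61 blocks
4: |1| + |3| = 1 + 3 = 4 blocks
5: |-11| + |0| = 11 + 0 = 11 blocks
6: |-5| + |-1| = 5 + 1 = 6 blocks
7: |4| + |35| = 4 + 35 = 39 blocks
8: |-7| + |-7| = 7 + 7 = 14 blocks
9: |11| + |-19| = 11 + 19 = 30 blocks
10: |-6| + |3| = 6 + 3 = 9 blocks
11: |-6| + |36| = 6 + 36 = 42 blocks
12: |43| + |6| = 43 + 6 = 49 blocks
13: |-12| + |-7| = 12 + 7 = 19 blocks
Sorted: 4 (4 blocks) < 6 (6 blocks) < 10 (9 blocks) < 5 (11 blocks) < …

4, 6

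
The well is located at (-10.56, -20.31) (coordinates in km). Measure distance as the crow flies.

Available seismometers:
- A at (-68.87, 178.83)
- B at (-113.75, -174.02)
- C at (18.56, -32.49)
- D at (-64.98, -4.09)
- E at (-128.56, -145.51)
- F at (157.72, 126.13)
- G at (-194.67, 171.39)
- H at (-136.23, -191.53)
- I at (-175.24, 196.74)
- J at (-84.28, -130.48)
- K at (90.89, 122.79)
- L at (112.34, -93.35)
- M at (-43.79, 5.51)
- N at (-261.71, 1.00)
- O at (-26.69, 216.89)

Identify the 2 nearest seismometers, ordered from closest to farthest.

C, M

Distances from (-10.56, -20.31):
A: 207.50 km
B: 185.13 km
C: 31.56 km
D: 56.79 km
E: 172.04 km
F: 223.08 km
G: 265.79 km
H: 212.39 km
I: 272.45 km
J: 132.56 km
K: 175.41 km
L: 142.97 km
M: 42.08 km
N: 252.05 km
O: 237.75 km
Sorted: C (31.56 km) < M (42.08 km) < D (56.79 km) < J (132.56 km) < …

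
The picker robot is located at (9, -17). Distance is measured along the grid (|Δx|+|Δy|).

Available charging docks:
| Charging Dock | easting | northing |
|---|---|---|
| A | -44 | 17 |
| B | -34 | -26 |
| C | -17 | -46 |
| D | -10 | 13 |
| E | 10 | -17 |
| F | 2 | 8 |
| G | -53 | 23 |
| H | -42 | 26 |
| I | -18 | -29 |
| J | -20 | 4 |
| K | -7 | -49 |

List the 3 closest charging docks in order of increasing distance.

Distances from (9, -17):
A: |-53| + |34| = 53 + 34 = 87
B: |-43| + |-9| = 43 + 9 = 52
C: |-26| + |-29| = 26 + 29 = 55
D: |-19| + |30| = 19 + 30 = 49
E: |1| + |0| = 1 + 0 = 1
F: |-7| + |25| = 7 + 25 = 32
G: |-62| + |40| = 62 + 40 = 102
H: |-51| + |43| = 51 + 43 = 94
I: |-27| + |-12| = 27 + 12 = 39
J: |-29| + |21| = 29 + 21 = 50
K: |-16| + |-32| = 16 + 32 = 48
Sorted: E (1) < F (32) < I (39) < K (48) < D (49) < …

E, F, I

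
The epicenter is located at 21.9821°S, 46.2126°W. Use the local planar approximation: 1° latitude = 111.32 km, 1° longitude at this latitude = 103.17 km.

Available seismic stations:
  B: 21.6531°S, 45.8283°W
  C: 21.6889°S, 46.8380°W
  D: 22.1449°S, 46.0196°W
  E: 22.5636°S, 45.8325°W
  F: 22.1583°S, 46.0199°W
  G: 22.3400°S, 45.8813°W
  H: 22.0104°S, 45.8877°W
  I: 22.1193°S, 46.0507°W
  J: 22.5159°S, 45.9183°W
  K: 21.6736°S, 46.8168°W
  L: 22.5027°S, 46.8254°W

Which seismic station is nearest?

I

Distances from 21.9821°S, 46.2126°W:
B: 53.9752 km
C: 72.3081 km
D: 26.9243 km
E: 75.6843 km
F: 27.9281 km
G: 52.4941 km
H: 33.6676 km
I: 22.6333 km
J: 66.7305 km
K: 71.1694 km
L: 85.7652 km
Minimum: I at 22.6333 km.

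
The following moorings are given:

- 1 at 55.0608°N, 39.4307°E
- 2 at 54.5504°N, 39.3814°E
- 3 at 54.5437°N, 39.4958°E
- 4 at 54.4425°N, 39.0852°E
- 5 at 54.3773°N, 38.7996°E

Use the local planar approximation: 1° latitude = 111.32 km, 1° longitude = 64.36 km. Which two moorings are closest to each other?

Pairwise distances:
1–2: 56.9063 km
1–3: 57.7159 km
1–4: 72.3319 km
1–5: 86.2500 km
2–3: 7.4005 km
2–4: 22.5320 km
2–5: 42.1119 km
3–4: 28.7273 km
3–5: 48.4854 km
4–5: 19.7623 km
Closest pair: 2–3 at 7.4005 km.

2 and 3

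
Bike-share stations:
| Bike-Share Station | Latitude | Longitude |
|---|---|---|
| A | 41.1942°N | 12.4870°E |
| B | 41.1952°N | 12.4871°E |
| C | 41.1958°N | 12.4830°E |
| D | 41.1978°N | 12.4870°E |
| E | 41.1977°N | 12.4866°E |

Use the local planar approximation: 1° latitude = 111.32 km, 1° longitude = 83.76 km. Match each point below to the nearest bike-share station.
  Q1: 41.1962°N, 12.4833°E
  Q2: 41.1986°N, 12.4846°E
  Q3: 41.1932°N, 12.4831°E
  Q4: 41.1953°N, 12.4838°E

Q1→C; Q2→E; Q3→C; Q4→C

Q1 at 41.1962°N, 12.4833°E:
  A: 0.3816 km
  B: 0.3372 km
  C: 0.0511 km
  D: 0.3574 km
  E: 0.3229 km
  → nearest: C (0.0511 km)
Q2 at 41.1986°N, 12.4846°E:
  A: 0.5295 km
  B: 0.4326 km
  C: 0.3393 km
  D: 0.2199 km
  E: 0.1952 km
  → nearest: E (0.1952 km)
Q3 at 41.1932°N, 12.4831°E:
  A: 0.3451 km
  B: 0.4023 km
  C: 0.2896 km
  D: 0.6074 km
  E: 0.5804 km
  → nearest: C (0.2896 km)
Q4 at 41.1953°N, 12.4838°E:
  A: 0.2947 km
  B: 0.2766 km
  C: 0.0871 km
  D: 0.3864 km
  E: 0.3555 km
  → nearest: C (0.0871 km)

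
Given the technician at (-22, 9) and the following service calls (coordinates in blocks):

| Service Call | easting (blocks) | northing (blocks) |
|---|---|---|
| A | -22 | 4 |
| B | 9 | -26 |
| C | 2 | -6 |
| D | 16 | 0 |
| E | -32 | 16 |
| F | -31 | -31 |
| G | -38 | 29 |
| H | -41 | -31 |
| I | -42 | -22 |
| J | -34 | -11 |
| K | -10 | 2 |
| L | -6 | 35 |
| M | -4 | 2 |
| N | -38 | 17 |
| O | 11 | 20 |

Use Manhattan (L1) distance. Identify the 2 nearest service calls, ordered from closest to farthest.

Distances from (-22, 9):
A: 5 blocks
B: 66 blocks
C: 39 blocks
D: 47 blocks
E: 17 blocks
F: 49 blocks
G: 36 blocks
H: 59 blocks
I: 51 blocks
J: 32 blocks
K: 19 blocks
L: 42 blocks
M: 25 blocks
N: 24 blocks
O: 44 blocks
Sorted: A (5 blocks) < E (17 blocks) < K (19 blocks) < N (24 blocks) < …

A, E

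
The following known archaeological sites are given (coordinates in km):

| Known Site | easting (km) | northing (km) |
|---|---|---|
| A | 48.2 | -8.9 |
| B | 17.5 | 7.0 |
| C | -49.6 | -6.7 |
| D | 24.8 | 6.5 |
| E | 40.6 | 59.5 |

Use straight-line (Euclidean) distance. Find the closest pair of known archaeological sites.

Pairwise distances:
B–D: 7.3 km
A–D: 28.0 km
A–B: 34.6 km
D–E: 55.3 km
B–E: 57.4 km
B–C: 68.5 km
A–E: 68.8 km
C–D: 75.6 km
A–C: 97.8 km
C–E: 111.9 km
Closest pair: B–D at 7.3 km.

B and D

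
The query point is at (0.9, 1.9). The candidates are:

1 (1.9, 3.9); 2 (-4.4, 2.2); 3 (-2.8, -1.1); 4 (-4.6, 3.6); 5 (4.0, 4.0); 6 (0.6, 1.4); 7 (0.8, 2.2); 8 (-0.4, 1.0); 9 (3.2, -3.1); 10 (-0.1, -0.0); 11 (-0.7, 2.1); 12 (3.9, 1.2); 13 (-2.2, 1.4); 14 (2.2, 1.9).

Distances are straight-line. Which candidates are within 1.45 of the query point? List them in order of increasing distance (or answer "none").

Distances from (0.9, 1.9):
1: 2.24
2: 5.31
3: 4.76
4: 5.76
5: 3.74
6: 0.58
7: 0.32
8: 1.58
9: 5.50
10: 2.15
11: 1.61
12: 3.08
13: 3.14
14: 1.30
Threshold 1.45: 7 (0.32), 6 (0.58), 14 (1.30) are within range.

7, 6, 14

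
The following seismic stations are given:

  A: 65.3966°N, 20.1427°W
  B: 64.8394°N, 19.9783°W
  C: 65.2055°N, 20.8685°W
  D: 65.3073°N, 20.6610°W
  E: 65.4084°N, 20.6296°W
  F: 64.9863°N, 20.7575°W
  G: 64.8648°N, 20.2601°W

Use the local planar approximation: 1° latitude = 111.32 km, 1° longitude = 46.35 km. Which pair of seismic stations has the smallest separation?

Pairwise distances:
A–B: √((-0.5572·111.32)² + (0.1644·46.35)²) = √(3847.411252 + 58.063486) = 62.4938 km
A–C: √((-0.1911·111.32)² + (-0.7258·46.35)²) = √(452.551251 + 1131.705443) = 39.8027 km
A–D: √((-0.0893·111.32)² + (-0.5183·46.35)²) = √(98.821016 + 577.114378) = 25.9988 km
A–E: √((0.0118·111.32)² + (-0.4869·46.35)²) = √(1.725482 + 509.306274) = 22.6060 km
A–F: √((-0.4103·111.32)² + (-0.6148·46.35)²) = √(2086.168720 + 812.020876) = 53.8348 km
A–G: √((-0.5318·111.32)² + (-0.1174·46.35)²) = √(3504.637158 + 29.609813) = 59.4495 km
B–C: √((0.3661·111.32)² + (-0.8902·46.35)²) = √(1660.909056 + 1702.451141) = 57.9945 km
B–D: √((0.4679·111.32)² + (-0.6827·46.35)²) = √(2713.016816 + 1001.288625) = 60.9451 km
B–E: √((0.5690·111.32)² + (-0.6513·46.35)²) = √(4012.092416 + 911.300552) = 70.1669 km
B–F: √((0.1469·111.32)² + (-0.7792·46.35)²) = √(267.417600 + 1304.359677) = 39.6456 km
B–G: √((0.0254·111.32)² + (-0.2818·46.35)²) = √(7.994915 + 170.600954) = 13.3640 km
C–D: √((0.1018·111.32)² + (0.2075·46.35)²) = √(128.422746 + 92.498711) = 14.8634 km
C–E: √((0.2029·111.32)² + (0.2389·46.35)²) = √(510.164799 + 122.611661) = 25.1550 km
C–F: √((-0.2192·111.32)² + (0.1110·46.35)²) = √(595.425589 + 26.469482) = 24.9378 km
C–G: √((-0.3407·111.32)² + (0.6084·46.35)²) = √(1438.436393 + 795.202776) = 47.2614 km
D–E: √((0.1011·111.32)² + (0.0314·46.35)²) = √(126.662690 + 2.118160) = 11.3482 km
D–F: √((-0.3210·111.32)² + (-0.0965·46.35)²) = √(1276.898745 + 20.005716) = 36.0126 km
D–G: √((-0.4425·111.32)² + (0.4009·46.35)²) = √(2426.458933 + 345.280132) = 52.6473 km
E–F: √((-0.4221·111.32)² + (-0.1279·46.35)²) = √(2207.888308 + 35.143140) = 47.3607 km
E–G: √((-0.5436·111.32)² + (0.3695·46.35)²) = √(3661.889976 + 293.311008) = 62.8904 km
F–G: √((-0.1215·111.32)² + (0.4974·46.35)²) = √(182.935904 + 531.509509) = 26.7291 km
Closest pair: D–E at 11.3482 km.

D and E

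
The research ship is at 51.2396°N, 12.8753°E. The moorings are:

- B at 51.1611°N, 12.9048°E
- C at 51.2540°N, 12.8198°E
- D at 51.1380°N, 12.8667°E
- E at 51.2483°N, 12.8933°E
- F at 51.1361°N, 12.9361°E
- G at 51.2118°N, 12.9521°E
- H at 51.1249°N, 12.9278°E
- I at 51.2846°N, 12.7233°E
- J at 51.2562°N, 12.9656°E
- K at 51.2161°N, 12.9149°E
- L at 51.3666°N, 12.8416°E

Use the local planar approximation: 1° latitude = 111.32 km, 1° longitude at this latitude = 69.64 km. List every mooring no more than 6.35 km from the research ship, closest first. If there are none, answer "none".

E, K, C, G

Distances from 51.2396°N, 12.8753°E:
B: √((-0.0785·111.32)² + (0.0295·69.64)²) = √(76.363480 + 4.220477) = 8.9769 km
C: √((0.0144·111.32)² + (-0.0555·69.64)²) = √(2.569635 + 14.938380) = 4.1843 km
D: √((-0.1016·111.32)² + (-0.0086·69.64)²) = √(127.918633 + 0.358686) = 11.3260 km
E: √((0.0087·111.32)² + (0.0180·69.64)²) = √(0.937961 + 1.571312) = 1.5841 km
F: √((-0.1035·111.32)² + (0.0608·69.64)²) = √(132.747727 + 17.927704) = 12.2750 km
G: √((-0.0278·111.32)² + (0.0768·69.64)²) = √(9.577143 + 28.604869) = 6.1792 km
H: √((-0.1147·111.32)² + (0.0525·69.64)²) = √(163.032141 + 13.367067) = 13.2815 km
I: √((0.0450·111.32)² + (-0.1520·69.64)²) = √(25.094088 + 112.048153) = 11.7108 km
J: √((0.0166·111.32)² + (0.0903·69.64)²) = √(3.414779 + 39.545132) = 6.5544 km
K: √((-0.0235·111.32)² + (0.0396·69.64)²) = √(6.843561 + 7.605152) = 3.8011 km
L: √((0.1270·111.32)² + (-0.0337·69.64)²) = √(199.872865 + 5.507789) = 14.3311 km
Threshold 6.35 km: E (1.5841 km), K (3.8011 km), C (4.1843 km), G (6.1792 km) are within range.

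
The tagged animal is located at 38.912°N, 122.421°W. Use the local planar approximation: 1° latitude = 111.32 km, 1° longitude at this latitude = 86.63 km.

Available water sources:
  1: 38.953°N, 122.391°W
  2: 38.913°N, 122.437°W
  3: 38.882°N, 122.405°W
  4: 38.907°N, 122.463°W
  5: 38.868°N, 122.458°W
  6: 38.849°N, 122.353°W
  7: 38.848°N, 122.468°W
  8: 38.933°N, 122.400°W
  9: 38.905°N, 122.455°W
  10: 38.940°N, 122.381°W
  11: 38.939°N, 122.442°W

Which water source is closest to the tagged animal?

Distances from 38.912°N, 122.421°W:
1: √((0.041·111.32)² + (0.030·86.63)²) = √(20.83119 + 6.75428) = 5.252 km
2: √((0.001·111.32)² + (-0.016·86.63)²) = √(0.01239 + 1.92122) = 1.391 km
3: √((-0.030·111.32)² + (0.016·86.63)²) = √(11.15293 + 1.92122) = 3.616 km
4: √((-0.005·111.32)² + (-0.042·86.63)²) = √(0.30980 + 13.23839) = 3.681 km
5: √((-0.044·111.32)² + (-0.037·86.63)²) = √(23.99119 + 10.27401) = 5.854 km
6: √((-0.063·111.32)² + (0.068·86.63)²) = √(49.18441 + 34.70200) = 9.159 km
7: √((-0.064·111.32)² + (-0.047·86.63)²) = √(50.75822 + 16.57801) = 8.206 km
8: √((0.021·111.32)² + (0.021·86.63)²) = √(5.46493 + 3.30960) = 2.962 km
9: √((-0.007·111.32)² + (-0.034·86.63)²) = √(0.60721 + 8.67550) = 3.047 km
10: √((0.028·111.32)² + (0.040·86.63)²) = √(9.71544 + 12.00761) = 4.661 km
11: √((0.027·111.32)² + (-0.021·86.63)²) = √(9.03387 + 3.30960) = 3.513 km
Minimum: 2 at 1.391 km.

2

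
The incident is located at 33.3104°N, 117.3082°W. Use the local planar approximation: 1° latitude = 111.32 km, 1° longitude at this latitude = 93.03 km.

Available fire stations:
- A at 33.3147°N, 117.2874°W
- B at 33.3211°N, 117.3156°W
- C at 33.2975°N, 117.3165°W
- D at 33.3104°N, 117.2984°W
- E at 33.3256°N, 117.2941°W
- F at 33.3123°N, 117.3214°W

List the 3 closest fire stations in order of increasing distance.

D, F, B

Distances from 33.3104°N, 117.3082°W:
A: √((0.0043·111.32)² + (0.0208·93.03)²) = √(0.229131 + 3.744318) = 1.9934 km
B: √((0.0107·111.32)² + (-0.0074·93.03)²) = √(1.418776 + 0.473925) = 1.3758 km
C: √((-0.0129·111.32)² + (-0.0083·93.03)²) = √(2.062176 + 0.596214) = 1.6305 km
D: √((0.0000·111.32)² + (0.0098·93.03)²) = √(0.000000 + 0.831186) = 0.9117 km
E: √((0.0152·111.32)² + (0.0141·93.03)²) = √(2.863081 + 1.720617) = 2.1410 km
F: √((0.0019·111.32)² + (-0.0132·93.03)²) = √(0.044736 + 1.507974) = 1.2461 km
Sorted: D (0.9117 km) < F (1.2461 km) < B (1.3758 km) < C (1.6305 km) < A (1.9934 km) < …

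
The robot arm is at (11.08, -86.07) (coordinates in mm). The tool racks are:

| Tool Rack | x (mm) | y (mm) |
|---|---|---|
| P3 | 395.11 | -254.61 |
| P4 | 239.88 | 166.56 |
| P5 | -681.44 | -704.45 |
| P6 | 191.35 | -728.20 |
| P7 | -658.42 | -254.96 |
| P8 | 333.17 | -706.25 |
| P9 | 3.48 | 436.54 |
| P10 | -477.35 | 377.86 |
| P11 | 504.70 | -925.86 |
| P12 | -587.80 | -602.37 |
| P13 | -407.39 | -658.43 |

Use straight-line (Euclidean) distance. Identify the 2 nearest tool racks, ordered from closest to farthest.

Distances from (11.08, -86.07):
P3: 419.39 mm
P4: 340.84 mm
P5: 928.43 mm
P6: 666.95 mm
P7: 690.47 mm
P8: 698.83 mm
P9: 522.67 mm
P10: 673.64 mm
P11: 974.12 mm
P12: 790.71 mm
P13: 709.02 mm
Sorted: P4 (340.84 mm) < P3 (419.39 mm) < P9 (522.67 mm) < P6 (666.95 mm) < …

P4, P3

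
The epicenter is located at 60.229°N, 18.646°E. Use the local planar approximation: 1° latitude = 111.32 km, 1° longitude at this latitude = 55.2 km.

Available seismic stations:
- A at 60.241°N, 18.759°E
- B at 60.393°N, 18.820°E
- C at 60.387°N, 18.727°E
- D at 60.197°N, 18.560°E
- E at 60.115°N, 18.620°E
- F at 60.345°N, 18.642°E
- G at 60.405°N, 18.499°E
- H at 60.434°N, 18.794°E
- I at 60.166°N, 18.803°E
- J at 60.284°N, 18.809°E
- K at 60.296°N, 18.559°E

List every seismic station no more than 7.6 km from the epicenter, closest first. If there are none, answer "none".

D, A

Distances from 60.229°N, 18.646°E:
A: √((0.012·111.32)² + (0.113·55.2)²) = √(1.78447 + 38.90765) = 6.379 km
B: √((0.164·111.32)² + (0.174·55.2)²) = √(333.29906 + 92.25218) = 20.629 km
C: √((0.158·111.32)² + (0.081·55.2)²) = √(309.35744 + 19.99163) = 18.148 km
D: √((-0.032·111.32)² + (-0.086·55.2)²) = √(12.68955 + 22.53591) = 5.935 km
E: √((-0.114·111.32)² + (-0.026·55.2)²) = √(161.04828 + 2.05980) = 12.771 km
F: √((0.116·111.32)² + (-0.004·55.2)²) = √(166.74867 + 0.04875) = 12.915 km
G: √((0.176·111.32)² + (-0.147·55.2)²) = √(383.85900 + 65.84349) = 21.206 km
H: √((0.205·111.32)² + (0.148·55.2)²) = √(520.77978 + 66.74236) = 24.239 km
I: √((-0.063·111.32)² + (0.157·55.2)²) = √(49.18441 + 75.10649) = 11.149 km
J: √((0.055·111.32)² + (0.163·55.2)²) = √(37.48623 + 80.95681) = 10.883 km
K: √((0.067·111.32)² + (-0.087·55.2)²) = √(55.62833 + 23.06305) = 8.871 km
Threshold 7.6 km: D (5.935 km), A (6.379 km) are within range.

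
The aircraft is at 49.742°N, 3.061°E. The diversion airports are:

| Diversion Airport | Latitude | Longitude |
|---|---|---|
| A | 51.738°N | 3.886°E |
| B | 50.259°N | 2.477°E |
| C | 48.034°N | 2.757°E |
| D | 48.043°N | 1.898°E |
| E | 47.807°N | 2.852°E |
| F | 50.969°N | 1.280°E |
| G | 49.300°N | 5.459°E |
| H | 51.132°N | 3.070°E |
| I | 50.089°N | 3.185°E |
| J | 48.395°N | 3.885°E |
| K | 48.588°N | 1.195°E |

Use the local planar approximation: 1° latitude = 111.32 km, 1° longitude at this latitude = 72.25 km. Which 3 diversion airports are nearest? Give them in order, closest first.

Distances from 49.742°N, 3.061°E:
A: 230.051 km
B: 71.363 km
C: 191.399 km
D: 206.958 km
E: 215.933 km
F: 187.655 km
G: 180.107 km
H: 154.736 km
I: 39.653 km
J: 161.334 km
K: 186.223 km
Sorted: I (39.653 km) < B (71.363 km) < H (154.736 km) < J (161.334 km) < G (180.107 km) < …

I, B, H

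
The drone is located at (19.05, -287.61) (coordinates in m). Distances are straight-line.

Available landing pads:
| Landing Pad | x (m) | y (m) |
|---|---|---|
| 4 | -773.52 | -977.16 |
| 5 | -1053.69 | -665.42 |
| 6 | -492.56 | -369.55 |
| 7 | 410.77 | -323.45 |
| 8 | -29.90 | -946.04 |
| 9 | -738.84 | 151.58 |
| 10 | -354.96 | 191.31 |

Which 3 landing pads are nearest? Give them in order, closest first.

7, 6, 10

Distances from (19.05, -287.61):
4: 1050.55 m
5: 1137.33 m
6: 518.13 m
7: 393.36 m
8: 660.25 m
9: 875.95 m
10: 607.66 m
Sorted: 7 (393.36 m) < 6 (518.13 m) < 10 (607.66 m) < 8 (660.25 m) < 9 (875.95 m) < …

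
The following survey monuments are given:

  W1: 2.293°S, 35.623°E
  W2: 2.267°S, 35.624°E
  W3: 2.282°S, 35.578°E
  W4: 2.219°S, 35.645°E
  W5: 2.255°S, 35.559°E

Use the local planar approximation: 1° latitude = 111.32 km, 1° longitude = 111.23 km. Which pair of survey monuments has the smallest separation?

W1 and W2

Pairwise distances:
W1–W2: 2.896 km
W1–W3: 5.153 km
W1–W4: 8.593 km
W1–W5: 8.281 km
W2–W3: 5.382 km
W2–W4: 5.832 km
W2–W5: 7.352 km
W3–W4: 10.233 km
W3–W5: 3.674 km
W4–W5: 10.371 km
Closest pair: W1–W2 at 2.896 km.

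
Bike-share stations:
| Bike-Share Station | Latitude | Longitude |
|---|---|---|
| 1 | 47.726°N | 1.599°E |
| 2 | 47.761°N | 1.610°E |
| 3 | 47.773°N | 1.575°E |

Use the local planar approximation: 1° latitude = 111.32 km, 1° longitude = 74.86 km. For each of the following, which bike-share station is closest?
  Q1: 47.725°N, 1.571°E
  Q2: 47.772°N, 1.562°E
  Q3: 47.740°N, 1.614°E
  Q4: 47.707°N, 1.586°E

Q1 at 47.725°N, 1.571°E:
  1: 2.099 km
  2: 4.958 km
  3: 5.352 km
  → nearest: 1 (2.099 km)
Q2 at 47.772°N, 1.562°E:
  1: 5.822 km
  2: 3.796 km
  3: 0.980 km
  → nearest: 3 (0.980 km)
Q3 at 47.740°N, 1.614°E:
  1: 1.921 km
  2: 2.357 km
  3: 4.692 km
  → nearest: 1 (1.921 km)
Q4 at 47.707°N, 1.586°E:
  1: 2.328 km
  2: 6.274 km
  3: 7.393 km
  → nearest: 1 (2.328 km)

Q1→1; Q2→3; Q3→1; Q4→1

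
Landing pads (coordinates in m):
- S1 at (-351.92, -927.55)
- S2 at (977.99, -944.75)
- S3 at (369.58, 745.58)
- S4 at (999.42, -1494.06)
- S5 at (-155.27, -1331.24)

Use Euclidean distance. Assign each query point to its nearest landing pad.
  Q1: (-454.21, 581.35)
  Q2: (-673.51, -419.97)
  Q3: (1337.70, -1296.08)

Q1→S3; Q2→S1; Q3→S4

Q1 at (-454.21, 581.35):
  S1: 1512.36 m
  S2: 2092.89 m
  S3: 840.00 m
  S4: 2533.84 m
  S5: 1935.81 m
  → nearest: S3 (840.00 m)
Q2 at (-673.51, -419.97):
  S1: 600.88 m
  S2: 1732.87 m
  S3: 1564.14 m
  S4: 1988.06 m
  S5: 1048.33 m
  → nearest: S1 (600.88 m)
Q3 at (1337.70, -1296.08):
  S1: 1729.34 m
  S2: 502.82 m
  S3: 2259.56 m
  S4: 391.96 m
  S5: 1493.38 m
  → nearest: S4 (391.96 m)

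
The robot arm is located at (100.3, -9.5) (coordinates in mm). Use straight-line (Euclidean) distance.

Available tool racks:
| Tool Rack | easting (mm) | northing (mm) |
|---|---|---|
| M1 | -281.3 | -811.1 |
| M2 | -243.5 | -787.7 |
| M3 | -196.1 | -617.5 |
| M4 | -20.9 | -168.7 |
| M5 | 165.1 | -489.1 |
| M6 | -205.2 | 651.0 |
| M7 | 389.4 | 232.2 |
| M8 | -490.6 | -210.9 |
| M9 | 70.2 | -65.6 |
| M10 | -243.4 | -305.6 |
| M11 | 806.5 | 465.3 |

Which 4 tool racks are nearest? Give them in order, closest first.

Distances from (100.3, -9.5):
M1: √((-381.6)² + (-801.6)²) = √(145618.560 + 642562.560) = 887.8 mm
M2: √((-343.8)² + (-778.2)²) = √(118198.440 + 605595.240) = 850.8 mm
M3: √((-296.4)² + (-608.0)²) = √(87852.960 + 369664.000) = 676.4 mm
M4: √((-121.2)² + (-159.2)²) = √(14689.440 + 25344.640) = 200.1 mm
M5: √((64.8)² + (-479.6)²) = √(4199.040 + 230016.160) = 484.0 mm
M6: √((-305.5)² + (660.5)²) = √(93330.250 + 436260.250) = 727.7 mm
M7: √((289.1)² + (241.7)²) = √(83578.810 + 58418.890) = 376.8 mm
M8: √((-590.9)² + (-201.4)²) = √(349162.810 + 40561.960) = 624.3 mm
M9: √((-30.1)² + (-56.1)²) = √(906.010 + 3147.210) = 63.7 mm
M10: √((-343.7)² + (-296.1)²) = √(118129.690 + 87675.210) = 453.7 mm
M11: √((706.2)² + (474.8)²) = √(498718.440 + 225435.040) = 851.0 mm
Sorted: M9 (63.7 mm) < M4 (200.1 mm) < M7 (376.8 mm) < M10 (453.7 mm) < M5 (484.0 mm) < M8 (624.3 mm) < …

M9, M4, M7, M10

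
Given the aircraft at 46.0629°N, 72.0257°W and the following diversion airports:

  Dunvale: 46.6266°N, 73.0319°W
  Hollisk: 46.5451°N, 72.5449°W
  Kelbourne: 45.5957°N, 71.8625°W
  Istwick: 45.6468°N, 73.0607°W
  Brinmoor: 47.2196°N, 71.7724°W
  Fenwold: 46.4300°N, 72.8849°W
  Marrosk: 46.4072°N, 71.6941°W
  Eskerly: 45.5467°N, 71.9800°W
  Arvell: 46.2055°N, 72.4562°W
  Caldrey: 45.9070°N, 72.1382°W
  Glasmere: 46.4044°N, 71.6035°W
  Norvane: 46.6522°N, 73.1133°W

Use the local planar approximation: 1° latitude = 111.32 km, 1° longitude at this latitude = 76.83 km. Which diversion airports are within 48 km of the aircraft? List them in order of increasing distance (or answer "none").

Caldrey, Arvell, Marrosk

Distances from 46.0629°N, 72.0257°W:
Dunvale: 99.5689 km
Hollisk: 66.8775 km
Kelbourne: 53.4988 km
Istwick: 92.0263 km
Brinmoor: 130.2262 km
Fenwold: 77.6378 km
Marrosk: 46.0224 km
Eskerly: 57.5706 km
Arvell: 36.6874 km
Caldrey: 19.3881 km
Glasmere: 49.9740 km
Norvane: 106.2346 km
Threshold 48 km: Caldrey (19.3881 km), Arvell (36.6874 km), Marrosk (46.0224 km) are within range.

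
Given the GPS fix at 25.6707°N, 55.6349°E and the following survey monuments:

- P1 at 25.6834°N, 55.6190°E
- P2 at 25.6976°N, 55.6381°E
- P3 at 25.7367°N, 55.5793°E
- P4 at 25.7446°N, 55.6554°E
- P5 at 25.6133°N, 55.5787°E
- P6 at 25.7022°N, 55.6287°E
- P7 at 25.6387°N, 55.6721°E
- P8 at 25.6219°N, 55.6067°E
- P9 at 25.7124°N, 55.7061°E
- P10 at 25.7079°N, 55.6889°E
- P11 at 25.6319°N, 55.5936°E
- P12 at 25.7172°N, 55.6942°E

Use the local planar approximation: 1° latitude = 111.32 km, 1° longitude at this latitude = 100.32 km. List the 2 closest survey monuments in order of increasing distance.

Distances from 25.6707°N, 55.6349°E:
P1: √((0.0127·111.32)² + (-0.0159·100.32)²) = √(1.998729 + 2.544306) = 2.1314 km
P2: √((0.0269·111.32)² + (0.0032·100.32)²) = √(8.967078 + 0.103056) = 3.0117 km
P3: √((0.0660·111.32)² + (-0.0556·100.32)²) = √(53.980172 + 31.111764) = 9.2245 km
P4: √((0.0739·111.32)² + (0.0205·100.32)²) = √(67.676092 + 4.229439) = 8.4797 km
P5: √((-0.0574·111.32)² + (-0.0562·100.32)²) = √(40.829135 + 31.786864) = 8.5215 km
P6: √((0.0315·111.32)² + (-0.0062·100.32)²) = √(12.296103 + 0.386864) = 3.5613 km
P7: √((-0.0320·111.32)² + (0.0372·100.32)²) = √(12.689554 + 13.927107) = 5.1591 km
P8: √((-0.0488·111.32)² + (-0.0282·100.32)²) = √(29.511144 + 8.003377) = 6.1249 km
P9: √((0.0417·111.32)² + (0.0712·100.32)²) = √(21.548572 + 51.019363) = 8.5187 km
P10: √((0.0372·111.32)² + (0.0540·100.32)²) = √(17.148742 + 29.346923) = 6.8188 km
P11: √((-0.0388·111.32)² + (-0.0413·100.32)²) = √(18.655627 + 17.166239) = 5.9851 km
P12: √((0.0465·111.32)² + (0.0593·100.32)²) = √(26.794910 + 35.390315) = 7.8858 km
Sorted: P1 (2.1314 km) < P2 (3.0117 km) < P6 (3.5613 km) < P7 (5.1591 km) < …

P1, P2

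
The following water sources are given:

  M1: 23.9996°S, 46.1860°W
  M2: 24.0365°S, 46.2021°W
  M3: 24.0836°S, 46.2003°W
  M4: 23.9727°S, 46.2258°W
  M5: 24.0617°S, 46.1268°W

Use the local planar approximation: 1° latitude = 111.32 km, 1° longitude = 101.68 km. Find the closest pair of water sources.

M1 and M2

Pairwise distances:
M1–M2: 4.4219 km
M1–M3: 9.4633 km
M1–M4: 5.0343 km
M1–M5: 9.1664 km
M2–M3: 5.2464 km
M2–M4: 7.4999 km
M2–M5: 8.1542 km
M3–M4: 12.6147 km
M3–M5: 7.8611 km
M4–M5: 14.1241 km
Closest pair: M1–M2 at 4.4219 km.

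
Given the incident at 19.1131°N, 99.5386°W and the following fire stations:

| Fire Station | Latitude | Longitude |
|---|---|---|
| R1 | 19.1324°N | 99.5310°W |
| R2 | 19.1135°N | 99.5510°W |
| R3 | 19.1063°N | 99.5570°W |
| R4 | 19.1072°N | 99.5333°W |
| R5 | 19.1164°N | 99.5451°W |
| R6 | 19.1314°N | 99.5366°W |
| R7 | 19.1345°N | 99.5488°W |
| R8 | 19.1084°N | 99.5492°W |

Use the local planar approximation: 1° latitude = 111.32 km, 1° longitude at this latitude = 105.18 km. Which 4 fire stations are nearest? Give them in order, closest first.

Distances from 19.1131°N, 99.5386°W:
R1: √((0.0193·111.32)² + (0.0076·105.18)²) = √(4.615949 + 0.638989) = 2.2924 km
R2: √((0.0004·111.32)² + (-0.0124·105.18)²) = √(0.001983 + 1.701021) = 1.3050 km
R3: √((-0.0068·111.32)² + (-0.0184·105.18)²) = √(0.573013 + 3.745433) = 2.0781 km
R4: √((-0.0059·111.32)² + (0.0053·105.18)²) = √(0.431370 + 0.310755) = 0.8615 km
R5: √((0.0033·111.32)² + (-0.0065·105.18)²) = √(0.134950 + 0.467405) = 0.7761 km
R6: √((0.0183·111.32)² + (0.0020·105.18)²) = √(4.150005 + 0.044251) = 2.0480 km
R7: √((0.0214·111.32)² + (-0.0102·105.18)²) = √(5.675106 + 1.150977) = 2.6127 km
R8: √((-0.0047·111.32)² + (-0.0106·105.18)²) = √(0.273742 + 1.243020) = 1.2316 km
Sorted: R5 (0.7761 km) < R4 (0.8615 km) < R8 (1.2316 km) < R2 (1.3050 km) < R6 (2.0480 km) < R3 (2.0781 km) < …

R5, R4, R8, R2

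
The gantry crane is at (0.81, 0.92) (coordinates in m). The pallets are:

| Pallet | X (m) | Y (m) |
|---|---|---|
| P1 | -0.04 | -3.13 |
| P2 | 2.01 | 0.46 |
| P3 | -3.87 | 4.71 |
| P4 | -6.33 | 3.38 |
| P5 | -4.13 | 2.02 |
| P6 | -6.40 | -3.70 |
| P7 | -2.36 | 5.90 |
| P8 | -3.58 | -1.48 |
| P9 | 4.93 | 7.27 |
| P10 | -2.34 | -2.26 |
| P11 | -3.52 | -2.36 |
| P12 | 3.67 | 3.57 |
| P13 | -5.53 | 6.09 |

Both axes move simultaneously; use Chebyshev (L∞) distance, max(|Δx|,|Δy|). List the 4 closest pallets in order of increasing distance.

P2, P12, P10, P1

Distances from (0.81, 0.92):
P1: max(|-0.85|, |-4.05|) = 4.05 m
P2: max(|1.20|, |-0.46|) = 1.20 m
P3: max(|-4.68|, |3.79|) = 4.68 m
P4: max(|-7.14|, |2.46|) = 7.14 m
P5: max(|-4.94|, |1.10|) = 4.94 m
P6: max(|-7.21|, |-4.62|) = 7.21 m
P7: max(|-3.17|, |4.98|) = 4.98 m
P8: max(|-4.39|, |-2.40|) = 4.39 m
P9: max(|4.12|, |6.35|) = 6.35 m
P10: max(|-3.15|, |-3.18|) = 3.18 m
P11: max(|-4.33|, |-3.28|) = 4.33 m
P12: max(|2.86|, |2.65|) = 2.86 m
P13: max(|-6.34|, |5.17|) = 6.34 m
Sorted: P2 (1.20 m) < P12 (2.86 m) < P10 (3.18 m) < P1 (4.05 m) < P11 (4.33 m) < P8 (4.39 m) < …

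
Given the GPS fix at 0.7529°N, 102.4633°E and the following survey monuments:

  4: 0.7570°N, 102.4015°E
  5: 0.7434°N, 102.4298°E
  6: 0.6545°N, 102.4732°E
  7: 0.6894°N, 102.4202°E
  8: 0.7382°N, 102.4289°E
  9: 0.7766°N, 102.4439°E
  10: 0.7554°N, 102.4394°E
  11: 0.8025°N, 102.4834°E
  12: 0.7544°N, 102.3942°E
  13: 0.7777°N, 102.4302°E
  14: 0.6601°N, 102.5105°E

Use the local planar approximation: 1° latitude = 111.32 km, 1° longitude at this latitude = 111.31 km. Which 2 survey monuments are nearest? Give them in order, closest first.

10, 9

Distances from 0.7529°N, 102.4633°E:
4: 6.8941 km
5: 3.8759 km
6: 11.0092 km
7: 8.5431 km
8: 4.1641 km
9: 3.4093 km
10: 2.6748 km
11: 5.9575 km
12: 7.6933 km
13: 4.6039 km
14: 11.5897 km
Sorted: 10 (2.6748 km) < 9 (3.4093 km) < 5 (3.8759 km) < 8 (4.1641 km) < …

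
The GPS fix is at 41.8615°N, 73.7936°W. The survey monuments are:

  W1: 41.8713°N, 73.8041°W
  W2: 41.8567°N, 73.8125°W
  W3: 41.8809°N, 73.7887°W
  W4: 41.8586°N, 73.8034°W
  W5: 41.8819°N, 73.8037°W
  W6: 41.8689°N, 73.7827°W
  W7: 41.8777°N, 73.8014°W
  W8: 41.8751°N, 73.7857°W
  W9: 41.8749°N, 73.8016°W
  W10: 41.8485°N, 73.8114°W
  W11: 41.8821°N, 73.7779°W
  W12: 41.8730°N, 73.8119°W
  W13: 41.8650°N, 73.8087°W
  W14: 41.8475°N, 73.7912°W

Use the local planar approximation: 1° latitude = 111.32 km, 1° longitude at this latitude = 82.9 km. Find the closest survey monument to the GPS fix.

Distances from 41.8615°N, 73.7936°W:
W1: √((0.0098·111.32)² + (-0.0105·82.9)²) = √(1.190141 + 0.757683) = 1.3956 km
W2: √((-0.0048·111.32)² + (-0.0189·82.9)²) = √(0.285515 + 2.454894) = 1.6554 km
W3: √((0.0194·111.32)² + (0.0049·82.9)²) = √(4.663907 + 0.165007) = 2.1975 km
W4: √((-0.0029·111.32)² + (-0.0098·82.9)²) = √(0.104218 + 0.660026) = 0.8742 km
W5: √((0.0204·111.32)² + (-0.0101·82.9)²) = √(5.157114 + 0.701055) = 2.4204 km
W6: √((0.0074·111.32)² + (0.0109·82.9)²) = √(0.678594 + 0.816511) = 1.2227 km
W7: √((0.0162·111.32)² + (-0.0078·82.9)²) = √(3.252194 + 0.418117) = 1.9158 km
W8: √((0.0136·111.32)² + (0.0079·82.9)²) = √(2.292051 + 0.428907) = 1.6495 km
W9: √((0.0134·111.32)² + (-0.0080·82.9)²) = √(2.225133 + 0.439834) = 1.6325 km
W10: √((-0.0130·111.32)² + (-0.0178·82.9)²) = √(2.094272 + 2.177454) = 2.0668 km
W11: √((0.0206·111.32)² + (0.0157·82.9)²) = √(5.258730 + 1.693980) = 2.6368 km
W12: √((0.0115·111.32)² + (-0.0183·82.9)²) = √(1.638861 + 2.301501) = 1.9850 km
W13: √((0.0035·111.32)² + (-0.0151·82.9)²) = √(0.151804 + 1.566978) = 1.3110 km
W14: √((-0.0140·111.32)² + (0.0024·82.9)²) = √(2.428860 + 0.039585) = 1.5711 km
Minimum: W4 at 0.8742 km.

W4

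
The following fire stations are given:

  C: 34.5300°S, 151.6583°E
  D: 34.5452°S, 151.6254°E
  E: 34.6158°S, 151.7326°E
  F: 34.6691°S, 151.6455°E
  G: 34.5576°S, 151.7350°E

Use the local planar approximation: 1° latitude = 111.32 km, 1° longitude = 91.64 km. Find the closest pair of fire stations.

C and D

Pairwise distances:
C–D: 3.4573 km
C–E: 11.7297 km
C–F: 15.5290 km
C–G: 7.6710 km
D–E: 12.5807 km
D–F: 13.9150 km
D–G: 10.1382 km
E–F: 9.9456 km
E–G: 6.4826 km
F–G: 14.8772 km
Closest pair: C–D at 3.4573 km.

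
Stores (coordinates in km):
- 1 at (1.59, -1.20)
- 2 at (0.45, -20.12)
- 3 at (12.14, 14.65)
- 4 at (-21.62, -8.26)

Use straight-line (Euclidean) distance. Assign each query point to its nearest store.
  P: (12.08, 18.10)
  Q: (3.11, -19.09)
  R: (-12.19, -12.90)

P at (12.08, 18.10):
  1: √((-10.49)² + (-19.30)²) = √(110.0401 + 372.4900) = 21.97 km
  2: √((-11.63)² + (-38.22)²) = √(135.2569 + 1460.7684) = 39.95 km
  3: √((0.06)² + (-3.45)²) = √(0.0036 + 11.9025) = 3.45 km
  4: √((-33.70)² + (-26.36)²) = √(1135.6900 + 694.8496) = 42.78 km
  → nearest: 3 (3.45 km)
Q at (3.11, -19.09):
  1: √((-1.52)² + (17.89)²) = √(2.3104 + 320.0521) = 17.95 km
  2: √((-2.66)² + (-1.03)²) = √(7.0756 + 1.0609) = 2.85 km
  3: √((9.03)² + (33.74)²) = √(81.5409 + 1138.3876) = 34.93 km
  4: √((-24.73)² + (10.83)²) = √(611.5729 + 117.2889) = 27.00 km
  → nearest: 2 (2.85 km)
R at (-12.19, -12.90):
  1: √((13.78)² + (11.70)²) = √(189.8884 + 136.8900) = 18.08 km
  2: √((12.64)² + (-7.22)²) = √(159.7696 + 52.1284) = 14.56 km
  3: √((24.33)² + (27.55)²) = √(591.9489 + 759.0025) = 36.76 km
  4: √((-9.43)² + (4.64)²) = √(88.9249 + 21.5296) = 10.51 km
  → nearest: 4 (10.51 km)

P→3; Q→2; R→4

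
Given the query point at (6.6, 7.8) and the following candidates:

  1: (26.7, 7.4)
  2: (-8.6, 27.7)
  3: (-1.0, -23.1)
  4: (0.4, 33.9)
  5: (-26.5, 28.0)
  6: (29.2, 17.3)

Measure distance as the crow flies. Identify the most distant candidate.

5

Distances from (6.6, 7.8):
1: √((20.1)² + (-0.4)²) = √(404.010 + 0.160) = 20.1
2: √((-15.2)² + (19.9)²) = √(231.040 + 396.010) = 25.0
3: √((-7.6)² + (-30.9)²) = √(57.760 + 954.810) = 31.8
4: √((-6.2)² + (26.1)²) = √(38.440 + 681.210) = 26.8
5: √((-33.1)² + (20.2)²) = √(1095.610 + 408.040) = 38.8
6: √((22.6)² + (9.5)²) = √(510.760 + 90.250) = 24.5
Maximum: 5 at 38.8.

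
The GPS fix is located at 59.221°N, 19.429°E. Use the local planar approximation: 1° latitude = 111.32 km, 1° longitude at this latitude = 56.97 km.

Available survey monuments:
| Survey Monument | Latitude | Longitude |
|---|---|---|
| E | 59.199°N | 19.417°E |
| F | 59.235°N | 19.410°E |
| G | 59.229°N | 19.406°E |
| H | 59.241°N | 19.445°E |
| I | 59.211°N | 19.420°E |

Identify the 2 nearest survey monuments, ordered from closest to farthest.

Distances from 59.221°N, 19.429°E:
E: √((-0.022·111.32)² + (-0.012·56.97)²) = √(5.99780 + 0.46736) = 2.543 km
F: √((0.014·111.32)² + (-0.019·56.97)²) = √(2.42886 + 1.17165) = 1.898 km
G: √((0.008·111.32)² + (-0.023·56.97)²) = √(0.79310 + 1.71691) = 1.584 km
H: √((0.020·111.32)² + (0.016·56.97)²) = √(4.95686 + 0.83087) = 2.406 km
I: √((-0.010·111.32)² + (-0.009·56.97)²) = √(1.23921 + 0.26289) = 1.226 km
Sorted: I (1.226 km) < G (1.584 km) < F (1.898 km) < H (2.406 km) < …

I, G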